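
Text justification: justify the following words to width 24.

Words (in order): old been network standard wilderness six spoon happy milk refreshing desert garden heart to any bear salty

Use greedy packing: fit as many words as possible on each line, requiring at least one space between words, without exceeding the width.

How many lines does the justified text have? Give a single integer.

Line 1: ['old', 'been', 'network'] (min_width=16, slack=8)
Line 2: ['standard', 'wilderness', 'six'] (min_width=23, slack=1)
Line 3: ['spoon', 'happy', 'milk'] (min_width=16, slack=8)
Line 4: ['refreshing', 'desert', 'garden'] (min_width=24, slack=0)
Line 5: ['heart', 'to', 'any', 'bear', 'salty'] (min_width=23, slack=1)
Total lines: 5

Answer: 5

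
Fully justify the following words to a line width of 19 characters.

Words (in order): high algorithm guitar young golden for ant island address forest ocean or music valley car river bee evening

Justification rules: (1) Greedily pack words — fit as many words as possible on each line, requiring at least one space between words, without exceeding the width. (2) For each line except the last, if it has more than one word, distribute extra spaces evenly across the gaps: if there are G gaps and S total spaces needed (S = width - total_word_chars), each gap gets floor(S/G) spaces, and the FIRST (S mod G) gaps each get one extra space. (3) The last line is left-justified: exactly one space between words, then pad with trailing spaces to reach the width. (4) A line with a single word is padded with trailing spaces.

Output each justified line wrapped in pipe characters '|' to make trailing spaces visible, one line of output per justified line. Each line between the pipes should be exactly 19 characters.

Line 1: ['high', 'algorithm'] (min_width=14, slack=5)
Line 2: ['guitar', 'young', 'golden'] (min_width=19, slack=0)
Line 3: ['for', 'ant', 'island'] (min_width=14, slack=5)
Line 4: ['address', 'forest'] (min_width=14, slack=5)
Line 5: ['ocean', 'or', 'music'] (min_width=14, slack=5)
Line 6: ['valley', 'car', 'river'] (min_width=16, slack=3)
Line 7: ['bee', 'evening'] (min_width=11, slack=8)

Answer: |high      algorithm|
|guitar young golden|
|for    ant   island|
|address      forest|
|ocean    or   music|
|valley   car  river|
|bee evening        |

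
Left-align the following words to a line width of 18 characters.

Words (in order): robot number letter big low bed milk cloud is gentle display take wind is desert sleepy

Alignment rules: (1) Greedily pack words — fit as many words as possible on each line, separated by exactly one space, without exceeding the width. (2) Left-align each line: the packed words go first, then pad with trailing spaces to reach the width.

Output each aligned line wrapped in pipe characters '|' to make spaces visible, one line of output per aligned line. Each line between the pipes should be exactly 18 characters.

Answer: |robot number      |
|letter big low bed|
|milk cloud is     |
|gentle display    |
|take wind is      |
|desert sleepy     |

Derivation:
Line 1: ['robot', 'number'] (min_width=12, slack=6)
Line 2: ['letter', 'big', 'low', 'bed'] (min_width=18, slack=0)
Line 3: ['milk', 'cloud', 'is'] (min_width=13, slack=5)
Line 4: ['gentle', 'display'] (min_width=14, slack=4)
Line 5: ['take', 'wind', 'is'] (min_width=12, slack=6)
Line 6: ['desert', 'sleepy'] (min_width=13, slack=5)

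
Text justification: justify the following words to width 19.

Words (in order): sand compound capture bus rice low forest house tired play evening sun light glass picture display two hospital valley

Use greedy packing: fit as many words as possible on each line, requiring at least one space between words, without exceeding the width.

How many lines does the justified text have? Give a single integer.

Line 1: ['sand', 'compound'] (min_width=13, slack=6)
Line 2: ['capture', 'bus', 'rice'] (min_width=16, slack=3)
Line 3: ['low', 'forest', 'house'] (min_width=16, slack=3)
Line 4: ['tired', 'play', 'evening'] (min_width=18, slack=1)
Line 5: ['sun', 'light', 'glass'] (min_width=15, slack=4)
Line 6: ['picture', 'display', 'two'] (min_width=19, slack=0)
Line 7: ['hospital', 'valley'] (min_width=15, slack=4)
Total lines: 7

Answer: 7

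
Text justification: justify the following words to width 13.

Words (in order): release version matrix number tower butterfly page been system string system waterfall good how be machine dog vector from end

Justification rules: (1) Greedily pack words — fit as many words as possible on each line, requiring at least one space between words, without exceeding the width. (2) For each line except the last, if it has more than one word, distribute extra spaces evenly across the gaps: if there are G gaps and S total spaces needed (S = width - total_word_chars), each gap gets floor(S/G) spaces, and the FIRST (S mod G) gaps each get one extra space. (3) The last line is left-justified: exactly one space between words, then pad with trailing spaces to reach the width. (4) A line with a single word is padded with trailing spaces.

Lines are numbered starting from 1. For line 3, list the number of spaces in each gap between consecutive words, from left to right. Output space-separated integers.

Answer: 1

Derivation:
Line 1: ['release'] (min_width=7, slack=6)
Line 2: ['version'] (min_width=7, slack=6)
Line 3: ['matrix', 'number'] (min_width=13, slack=0)
Line 4: ['tower'] (min_width=5, slack=8)
Line 5: ['butterfly'] (min_width=9, slack=4)
Line 6: ['page', 'been'] (min_width=9, slack=4)
Line 7: ['system', 'string'] (min_width=13, slack=0)
Line 8: ['system'] (min_width=6, slack=7)
Line 9: ['waterfall'] (min_width=9, slack=4)
Line 10: ['good', 'how', 'be'] (min_width=11, slack=2)
Line 11: ['machine', 'dog'] (min_width=11, slack=2)
Line 12: ['vector', 'from'] (min_width=11, slack=2)
Line 13: ['end'] (min_width=3, slack=10)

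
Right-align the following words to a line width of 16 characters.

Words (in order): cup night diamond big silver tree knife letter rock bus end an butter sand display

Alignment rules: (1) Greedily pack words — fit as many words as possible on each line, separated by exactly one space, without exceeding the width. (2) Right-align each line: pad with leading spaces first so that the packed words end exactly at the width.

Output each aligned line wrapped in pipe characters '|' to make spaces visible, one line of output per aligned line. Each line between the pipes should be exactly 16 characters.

Answer: |       cup night|
|     diamond big|
|     silver tree|
|    knife letter|
| rock bus end an|
|     butter sand|
|         display|

Derivation:
Line 1: ['cup', 'night'] (min_width=9, slack=7)
Line 2: ['diamond', 'big'] (min_width=11, slack=5)
Line 3: ['silver', 'tree'] (min_width=11, slack=5)
Line 4: ['knife', 'letter'] (min_width=12, slack=4)
Line 5: ['rock', 'bus', 'end', 'an'] (min_width=15, slack=1)
Line 6: ['butter', 'sand'] (min_width=11, slack=5)
Line 7: ['display'] (min_width=7, slack=9)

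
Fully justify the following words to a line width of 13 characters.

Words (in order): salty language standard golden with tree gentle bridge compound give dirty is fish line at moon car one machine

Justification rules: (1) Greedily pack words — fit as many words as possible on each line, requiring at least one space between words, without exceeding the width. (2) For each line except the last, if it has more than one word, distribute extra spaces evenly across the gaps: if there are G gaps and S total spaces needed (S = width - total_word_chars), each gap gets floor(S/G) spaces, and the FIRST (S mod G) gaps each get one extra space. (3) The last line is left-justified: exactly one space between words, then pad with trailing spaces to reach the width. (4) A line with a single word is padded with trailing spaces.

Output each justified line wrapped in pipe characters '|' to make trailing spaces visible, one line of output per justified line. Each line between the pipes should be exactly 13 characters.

Answer: |salty        |
|language     |
|standard     |
|golden   with|
|tree   gentle|
|bridge       |
|compound give|
|dirty is fish|
|line  at moon|
|car       one|
|machine      |

Derivation:
Line 1: ['salty'] (min_width=5, slack=8)
Line 2: ['language'] (min_width=8, slack=5)
Line 3: ['standard'] (min_width=8, slack=5)
Line 4: ['golden', 'with'] (min_width=11, slack=2)
Line 5: ['tree', 'gentle'] (min_width=11, slack=2)
Line 6: ['bridge'] (min_width=6, slack=7)
Line 7: ['compound', 'give'] (min_width=13, slack=0)
Line 8: ['dirty', 'is', 'fish'] (min_width=13, slack=0)
Line 9: ['line', 'at', 'moon'] (min_width=12, slack=1)
Line 10: ['car', 'one'] (min_width=7, slack=6)
Line 11: ['machine'] (min_width=7, slack=6)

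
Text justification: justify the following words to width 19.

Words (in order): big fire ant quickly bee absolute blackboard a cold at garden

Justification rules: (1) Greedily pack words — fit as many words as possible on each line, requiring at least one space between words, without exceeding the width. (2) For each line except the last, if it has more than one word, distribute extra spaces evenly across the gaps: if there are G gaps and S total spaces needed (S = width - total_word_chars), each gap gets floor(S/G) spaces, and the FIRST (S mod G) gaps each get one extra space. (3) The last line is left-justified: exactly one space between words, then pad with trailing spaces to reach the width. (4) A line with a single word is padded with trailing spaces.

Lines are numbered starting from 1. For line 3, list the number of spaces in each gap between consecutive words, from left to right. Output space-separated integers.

Answer: 1

Derivation:
Line 1: ['big', 'fire', 'ant'] (min_width=12, slack=7)
Line 2: ['quickly', 'bee'] (min_width=11, slack=8)
Line 3: ['absolute', 'blackboard'] (min_width=19, slack=0)
Line 4: ['a', 'cold', 'at', 'garden'] (min_width=16, slack=3)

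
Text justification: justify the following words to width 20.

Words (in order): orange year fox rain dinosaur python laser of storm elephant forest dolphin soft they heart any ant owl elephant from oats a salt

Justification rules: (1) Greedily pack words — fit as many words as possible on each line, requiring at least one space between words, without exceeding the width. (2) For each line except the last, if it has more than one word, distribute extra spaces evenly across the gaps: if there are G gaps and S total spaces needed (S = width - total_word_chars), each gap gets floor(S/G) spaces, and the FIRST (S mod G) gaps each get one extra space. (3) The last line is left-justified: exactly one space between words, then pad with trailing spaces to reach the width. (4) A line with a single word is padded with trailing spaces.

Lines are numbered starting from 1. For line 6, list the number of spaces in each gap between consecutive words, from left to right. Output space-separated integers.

Answer: 2 2 2

Derivation:
Line 1: ['orange', 'year', 'fox', 'rain'] (min_width=20, slack=0)
Line 2: ['dinosaur', 'python'] (min_width=15, slack=5)
Line 3: ['laser', 'of', 'storm'] (min_width=14, slack=6)
Line 4: ['elephant', 'forest'] (min_width=15, slack=5)
Line 5: ['dolphin', 'soft', 'they'] (min_width=17, slack=3)
Line 6: ['heart', 'any', 'ant', 'owl'] (min_width=17, slack=3)
Line 7: ['elephant', 'from', 'oats', 'a'] (min_width=20, slack=0)
Line 8: ['salt'] (min_width=4, slack=16)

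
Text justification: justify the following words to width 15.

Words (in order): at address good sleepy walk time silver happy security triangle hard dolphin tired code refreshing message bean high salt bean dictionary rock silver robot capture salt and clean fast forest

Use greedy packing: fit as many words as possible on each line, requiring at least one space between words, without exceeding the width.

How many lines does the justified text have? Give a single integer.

Line 1: ['at', 'address', 'good'] (min_width=15, slack=0)
Line 2: ['sleepy', 'walk'] (min_width=11, slack=4)
Line 3: ['time', 'silver'] (min_width=11, slack=4)
Line 4: ['happy', 'security'] (min_width=14, slack=1)
Line 5: ['triangle', 'hard'] (min_width=13, slack=2)
Line 6: ['dolphin', 'tired'] (min_width=13, slack=2)
Line 7: ['code', 'refreshing'] (min_width=15, slack=0)
Line 8: ['message', 'bean'] (min_width=12, slack=3)
Line 9: ['high', 'salt', 'bean'] (min_width=14, slack=1)
Line 10: ['dictionary', 'rock'] (min_width=15, slack=0)
Line 11: ['silver', 'robot'] (min_width=12, slack=3)
Line 12: ['capture', 'salt'] (min_width=12, slack=3)
Line 13: ['and', 'clean', 'fast'] (min_width=14, slack=1)
Line 14: ['forest'] (min_width=6, slack=9)
Total lines: 14

Answer: 14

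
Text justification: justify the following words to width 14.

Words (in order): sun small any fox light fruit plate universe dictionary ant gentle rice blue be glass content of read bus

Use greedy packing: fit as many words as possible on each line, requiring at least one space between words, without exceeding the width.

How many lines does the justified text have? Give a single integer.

Line 1: ['sun', 'small', 'any'] (min_width=13, slack=1)
Line 2: ['fox', 'light'] (min_width=9, slack=5)
Line 3: ['fruit', 'plate'] (min_width=11, slack=3)
Line 4: ['universe'] (min_width=8, slack=6)
Line 5: ['dictionary', 'ant'] (min_width=14, slack=0)
Line 6: ['gentle', 'rice'] (min_width=11, slack=3)
Line 7: ['blue', 'be', 'glass'] (min_width=13, slack=1)
Line 8: ['content', 'of'] (min_width=10, slack=4)
Line 9: ['read', 'bus'] (min_width=8, slack=6)
Total lines: 9

Answer: 9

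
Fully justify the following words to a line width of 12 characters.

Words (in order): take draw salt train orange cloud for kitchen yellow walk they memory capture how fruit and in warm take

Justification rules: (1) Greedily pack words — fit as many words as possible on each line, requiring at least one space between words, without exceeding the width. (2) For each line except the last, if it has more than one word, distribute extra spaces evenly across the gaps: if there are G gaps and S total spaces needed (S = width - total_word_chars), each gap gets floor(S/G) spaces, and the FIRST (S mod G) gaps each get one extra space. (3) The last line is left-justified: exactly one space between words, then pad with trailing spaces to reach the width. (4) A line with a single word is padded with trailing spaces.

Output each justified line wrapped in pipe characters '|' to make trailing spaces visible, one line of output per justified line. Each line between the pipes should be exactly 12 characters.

Line 1: ['take', 'draw'] (min_width=9, slack=3)
Line 2: ['salt', 'train'] (min_width=10, slack=2)
Line 3: ['orange', 'cloud'] (min_width=12, slack=0)
Line 4: ['for', 'kitchen'] (min_width=11, slack=1)
Line 5: ['yellow', 'walk'] (min_width=11, slack=1)
Line 6: ['they', 'memory'] (min_width=11, slack=1)
Line 7: ['capture', 'how'] (min_width=11, slack=1)
Line 8: ['fruit', 'and', 'in'] (min_width=12, slack=0)
Line 9: ['warm', 'take'] (min_width=9, slack=3)

Answer: |take    draw|
|salt   train|
|orange cloud|
|for  kitchen|
|yellow  walk|
|they  memory|
|capture  how|
|fruit and in|
|warm take   |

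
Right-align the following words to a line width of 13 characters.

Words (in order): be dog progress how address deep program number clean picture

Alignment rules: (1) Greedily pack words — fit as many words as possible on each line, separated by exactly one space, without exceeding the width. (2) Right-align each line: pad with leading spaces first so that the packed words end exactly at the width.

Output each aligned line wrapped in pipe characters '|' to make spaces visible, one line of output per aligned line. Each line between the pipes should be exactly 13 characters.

Line 1: ['be', 'dog'] (min_width=6, slack=7)
Line 2: ['progress', 'how'] (min_width=12, slack=1)
Line 3: ['address', 'deep'] (min_width=12, slack=1)
Line 4: ['program'] (min_width=7, slack=6)
Line 5: ['number', 'clean'] (min_width=12, slack=1)
Line 6: ['picture'] (min_width=7, slack=6)

Answer: |       be dog|
| progress how|
| address deep|
|      program|
| number clean|
|      picture|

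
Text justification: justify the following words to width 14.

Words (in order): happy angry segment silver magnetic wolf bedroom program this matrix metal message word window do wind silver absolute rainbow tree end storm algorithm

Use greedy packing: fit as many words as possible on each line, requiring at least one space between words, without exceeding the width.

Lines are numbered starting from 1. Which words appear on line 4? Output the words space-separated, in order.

Answer: bedroom

Derivation:
Line 1: ['happy', 'angry'] (min_width=11, slack=3)
Line 2: ['segment', 'silver'] (min_width=14, slack=0)
Line 3: ['magnetic', 'wolf'] (min_width=13, slack=1)
Line 4: ['bedroom'] (min_width=7, slack=7)
Line 5: ['program', 'this'] (min_width=12, slack=2)
Line 6: ['matrix', 'metal'] (min_width=12, slack=2)
Line 7: ['message', 'word'] (min_width=12, slack=2)
Line 8: ['window', 'do', 'wind'] (min_width=14, slack=0)
Line 9: ['silver'] (min_width=6, slack=8)
Line 10: ['absolute'] (min_width=8, slack=6)
Line 11: ['rainbow', 'tree'] (min_width=12, slack=2)
Line 12: ['end', 'storm'] (min_width=9, slack=5)
Line 13: ['algorithm'] (min_width=9, slack=5)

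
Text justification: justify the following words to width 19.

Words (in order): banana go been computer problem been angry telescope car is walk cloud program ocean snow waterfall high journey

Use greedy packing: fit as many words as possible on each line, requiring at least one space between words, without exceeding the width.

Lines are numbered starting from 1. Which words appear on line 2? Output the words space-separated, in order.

Answer: computer problem

Derivation:
Line 1: ['banana', 'go', 'been'] (min_width=14, slack=5)
Line 2: ['computer', 'problem'] (min_width=16, slack=3)
Line 3: ['been', 'angry'] (min_width=10, slack=9)
Line 4: ['telescope', 'car', 'is'] (min_width=16, slack=3)
Line 5: ['walk', 'cloud', 'program'] (min_width=18, slack=1)
Line 6: ['ocean', 'snow'] (min_width=10, slack=9)
Line 7: ['waterfall', 'high'] (min_width=14, slack=5)
Line 8: ['journey'] (min_width=7, slack=12)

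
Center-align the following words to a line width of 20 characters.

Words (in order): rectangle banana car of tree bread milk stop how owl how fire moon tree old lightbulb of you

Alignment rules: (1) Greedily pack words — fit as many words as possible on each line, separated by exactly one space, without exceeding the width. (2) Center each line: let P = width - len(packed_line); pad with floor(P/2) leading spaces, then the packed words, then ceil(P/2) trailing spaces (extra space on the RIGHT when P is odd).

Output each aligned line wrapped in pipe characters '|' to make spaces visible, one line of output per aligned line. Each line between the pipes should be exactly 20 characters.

Line 1: ['rectangle', 'banana', 'car'] (min_width=20, slack=0)
Line 2: ['of', 'tree', 'bread', 'milk'] (min_width=18, slack=2)
Line 3: ['stop', 'how', 'owl', 'how'] (min_width=16, slack=4)
Line 4: ['fire', 'moon', 'tree', 'old'] (min_width=18, slack=2)
Line 5: ['lightbulb', 'of', 'you'] (min_width=16, slack=4)

Answer: |rectangle banana car|
| of tree bread milk |
|  stop how owl how  |
| fire moon tree old |
|  lightbulb of you  |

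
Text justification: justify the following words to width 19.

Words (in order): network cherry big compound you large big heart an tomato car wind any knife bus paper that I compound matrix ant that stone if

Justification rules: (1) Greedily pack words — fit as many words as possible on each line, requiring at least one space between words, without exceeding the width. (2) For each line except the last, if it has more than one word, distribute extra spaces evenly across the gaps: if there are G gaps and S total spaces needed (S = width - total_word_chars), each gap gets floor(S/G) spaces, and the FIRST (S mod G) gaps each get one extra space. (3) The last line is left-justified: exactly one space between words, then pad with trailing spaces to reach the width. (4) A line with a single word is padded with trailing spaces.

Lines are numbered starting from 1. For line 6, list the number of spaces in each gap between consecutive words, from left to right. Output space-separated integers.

Answer: 1 1

Derivation:
Line 1: ['network', 'cherry', 'big'] (min_width=18, slack=1)
Line 2: ['compound', 'you', 'large'] (min_width=18, slack=1)
Line 3: ['big', 'heart', 'an', 'tomato'] (min_width=19, slack=0)
Line 4: ['car', 'wind', 'any', 'knife'] (min_width=18, slack=1)
Line 5: ['bus', 'paper', 'that', 'I'] (min_width=16, slack=3)
Line 6: ['compound', 'matrix', 'ant'] (min_width=19, slack=0)
Line 7: ['that', 'stone', 'if'] (min_width=13, slack=6)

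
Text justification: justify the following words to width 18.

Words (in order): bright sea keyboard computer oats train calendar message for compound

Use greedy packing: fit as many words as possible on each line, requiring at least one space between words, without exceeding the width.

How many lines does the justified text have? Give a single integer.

Answer: 5

Derivation:
Line 1: ['bright', 'sea'] (min_width=10, slack=8)
Line 2: ['keyboard', 'computer'] (min_width=17, slack=1)
Line 3: ['oats', 'train'] (min_width=10, slack=8)
Line 4: ['calendar', 'message'] (min_width=16, slack=2)
Line 5: ['for', 'compound'] (min_width=12, slack=6)
Total lines: 5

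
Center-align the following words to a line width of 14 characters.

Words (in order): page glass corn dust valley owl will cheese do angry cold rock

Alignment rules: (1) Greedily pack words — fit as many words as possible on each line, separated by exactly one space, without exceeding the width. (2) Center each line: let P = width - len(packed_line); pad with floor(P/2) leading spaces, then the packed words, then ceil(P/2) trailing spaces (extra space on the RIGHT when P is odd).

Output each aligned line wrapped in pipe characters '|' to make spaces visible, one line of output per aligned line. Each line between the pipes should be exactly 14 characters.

Answer: |  page glass  |
|  corn dust   |
|  valley owl  |
|will cheese do|
|  angry cold  |
|     rock     |

Derivation:
Line 1: ['page', 'glass'] (min_width=10, slack=4)
Line 2: ['corn', 'dust'] (min_width=9, slack=5)
Line 3: ['valley', 'owl'] (min_width=10, slack=4)
Line 4: ['will', 'cheese', 'do'] (min_width=14, slack=0)
Line 5: ['angry', 'cold'] (min_width=10, slack=4)
Line 6: ['rock'] (min_width=4, slack=10)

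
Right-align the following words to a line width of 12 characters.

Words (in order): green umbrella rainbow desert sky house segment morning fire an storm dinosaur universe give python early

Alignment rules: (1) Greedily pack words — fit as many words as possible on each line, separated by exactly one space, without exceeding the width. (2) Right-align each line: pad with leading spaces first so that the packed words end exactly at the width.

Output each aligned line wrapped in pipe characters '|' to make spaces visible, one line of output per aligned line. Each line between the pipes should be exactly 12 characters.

Line 1: ['green'] (min_width=5, slack=7)
Line 2: ['umbrella'] (min_width=8, slack=4)
Line 3: ['rainbow'] (min_width=7, slack=5)
Line 4: ['desert', 'sky'] (min_width=10, slack=2)
Line 5: ['house'] (min_width=5, slack=7)
Line 6: ['segment'] (min_width=7, slack=5)
Line 7: ['morning', 'fire'] (min_width=12, slack=0)
Line 8: ['an', 'storm'] (min_width=8, slack=4)
Line 9: ['dinosaur'] (min_width=8, slack=4)
Line 10: ['universe'] (min_width=8, slack=4)
Line 11: ['give', 'python'] (min_width=11, slack=1)
Line 12: ['early'] (min_width=5, slack=7)

Answer: |       green|
|    umbrella|
|     rainbow|
|  desert sky|
|       house|
|     segment|
|morning fire|
|    an storm|
|    dinosaur|
|    universe|
| give python|
|       early|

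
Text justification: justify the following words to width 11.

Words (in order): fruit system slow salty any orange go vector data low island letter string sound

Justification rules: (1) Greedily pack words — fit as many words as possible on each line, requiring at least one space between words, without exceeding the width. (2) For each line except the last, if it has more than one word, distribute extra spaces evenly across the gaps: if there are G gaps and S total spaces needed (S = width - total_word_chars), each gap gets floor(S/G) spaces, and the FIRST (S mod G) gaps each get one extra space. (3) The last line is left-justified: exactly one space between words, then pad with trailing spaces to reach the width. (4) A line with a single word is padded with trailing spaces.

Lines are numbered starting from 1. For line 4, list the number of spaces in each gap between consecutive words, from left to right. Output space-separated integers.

Answer: 3

Derivation:
Line 1: ['fruit'] (min_width=5, slack=6)
Line 2: ['system', 'slow'] (min_width=11, slack=0)
Line 3: ['salty', 'any'] (min_width=9, slack=2)
Line 4: ['orange', 'go'] (min_width=9, slack=2)
Line 5: ['vector', 'data'] (min_width=11, slack=0)
Line 6: ['low', 'island'] (min_width=10, slack=1)
Line 7: ['letter'] (min_width=6, slack=5)
Line 8: ['string'] (min_width=6, slack=5)
Line 9: ['sound'] (min_width=5, slack=6)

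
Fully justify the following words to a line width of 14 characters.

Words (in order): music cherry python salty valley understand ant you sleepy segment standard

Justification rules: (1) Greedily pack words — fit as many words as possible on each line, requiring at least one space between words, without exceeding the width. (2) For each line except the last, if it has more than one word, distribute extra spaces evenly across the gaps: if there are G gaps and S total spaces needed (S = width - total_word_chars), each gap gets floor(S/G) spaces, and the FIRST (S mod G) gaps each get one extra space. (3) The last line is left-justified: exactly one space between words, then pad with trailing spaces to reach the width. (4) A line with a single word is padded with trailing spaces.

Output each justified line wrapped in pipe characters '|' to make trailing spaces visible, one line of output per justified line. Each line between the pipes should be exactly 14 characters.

Line 1: ['music', 'cherry'] (min_width=12, slack=2)
Line 2: ['python', 'salty'] (min_width=12, slack=2)
Line 3: ['valley'] (min_width=6, slack=8)
Line 4: ['understand', 'ant'] (min_width=14, slack=0)
Line 5: ['you', 'sleepy'] (min_width=10, slack=4)
Line 6: ['segment'] (min_width=7, slack=7)
Line 7: ['standard'] (min_width=8, slack=6)

Answer: |music   cherry|
|python   salty|
|valley        |
|understand ant|
|you     sleepy|
|segment       |
|standard      |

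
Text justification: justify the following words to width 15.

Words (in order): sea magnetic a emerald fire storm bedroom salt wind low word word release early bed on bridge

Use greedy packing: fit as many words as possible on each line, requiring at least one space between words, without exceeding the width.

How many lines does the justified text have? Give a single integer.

Line 1: ['sea', 'magnetic', 'a'] (min_width=14, slack=1)
Line 2: ['emerald', 'fire'] (min_width=12, slack=3)
Line 3: ['storm', 'bedroom'] (min_width=13, slack=2)
Line 4: ['salt', 'wind', 'low'] (min_width=13, slack=2)
Line 5: ['word', 'word'] (min_width=9, slack=6)
Line 6: ['release', 'early'] (min_width=13, slack=2)
Line 7: ['bed', 'on', 'bridge'] (min_width=13, slack=2)
Total lines: 7

Answer: 7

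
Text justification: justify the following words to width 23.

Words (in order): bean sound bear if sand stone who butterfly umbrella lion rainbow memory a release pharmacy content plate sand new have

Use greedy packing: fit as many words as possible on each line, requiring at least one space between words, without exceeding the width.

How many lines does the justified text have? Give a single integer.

Line 1: ['bean', 'sound', 'bear', 'if', 'sand'] (min_width=23, slack=0)
Line 2: ['stone', 'who', 'butterfly'] (min_width=19, slack=4)
Line 3: ['umbrella', 'lion', 'rainbow'] (min_width=21, slack=2)
Line 4: ['memory', 'a', 'release'] (min_width=16, slack=7)
Line 5: ['pharmacy', 'content', 'plate'] (min_width=22, slack=1)
Line 6: ['sand', 'new', 'have'] (min_width=13, slack=10)
Total lines: 6

Answer: 6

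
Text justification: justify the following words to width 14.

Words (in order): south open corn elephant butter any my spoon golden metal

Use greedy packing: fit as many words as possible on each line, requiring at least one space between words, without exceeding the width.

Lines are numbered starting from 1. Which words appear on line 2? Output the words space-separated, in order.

Answer: corn elephant

Derivation:
Line 1: ['south', 'open'] (min_width=10, slack=4)
Line 2: ['corn', 'elephant'] (min_width=13, slack=1)
Line 3: ['butter', 'any', 'my'] (min_width=13, slack=1)
Line 4: ['spoon', 'golden'] (min_width=12, slack=2)
Line 5: ['metal'] (min_width=5, slack=9)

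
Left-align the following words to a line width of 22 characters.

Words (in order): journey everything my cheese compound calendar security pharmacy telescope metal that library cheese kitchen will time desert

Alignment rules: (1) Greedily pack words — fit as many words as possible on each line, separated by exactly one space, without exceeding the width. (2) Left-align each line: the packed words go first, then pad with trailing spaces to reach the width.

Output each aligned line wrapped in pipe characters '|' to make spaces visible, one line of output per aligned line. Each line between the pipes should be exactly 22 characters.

Line 1: ['journey', 'everything', 'my'] (min_width=21, slack=1)
Line 2: ['cheese', 'compound'] (min_width=15, slack=7)
Line 3: ['calendar', 'security'] (min_width=17, slack=5)
Line 4: ['pharmacy', 'telescope'] (min_width=18, slack=4)
Line 5: ['metal', 'that', 'library'] (min_width=18, slack=4)
Line 6: ['cheese', 'kitchen', 'will'] (min_width=19, slack=3)
Line 7: ['time', 'desert'] (min_width=11, slack=11)

Answer: |journey everything my |
|cheese compound       |
|calendar security     |
|pharmacy telescope    |
|metal that library    |
|cheese kitchen will   |
|time desert           |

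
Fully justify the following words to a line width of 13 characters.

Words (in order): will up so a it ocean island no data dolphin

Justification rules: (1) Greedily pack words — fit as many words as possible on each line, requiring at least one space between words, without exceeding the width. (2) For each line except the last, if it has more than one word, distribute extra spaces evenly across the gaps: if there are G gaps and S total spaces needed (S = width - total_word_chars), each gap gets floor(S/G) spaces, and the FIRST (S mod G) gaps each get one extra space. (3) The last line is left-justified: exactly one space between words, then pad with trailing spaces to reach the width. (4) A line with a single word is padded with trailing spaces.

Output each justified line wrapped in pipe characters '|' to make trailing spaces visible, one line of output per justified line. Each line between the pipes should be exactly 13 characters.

Line 1: ['will', 'up', 'so', 'a'] (min_width=12, slack=1)
Line 2: ['it', 'ocean'] (min_width=8, slack=5)
Line 3: ['island', 'no'] (min_width=9, slack=4)
Line 4: ['data', 'dolphin'] (min_width=12, slack=1)

Answer: |will  up so a|
|it      ocean|
|island     no|
|data dolphin |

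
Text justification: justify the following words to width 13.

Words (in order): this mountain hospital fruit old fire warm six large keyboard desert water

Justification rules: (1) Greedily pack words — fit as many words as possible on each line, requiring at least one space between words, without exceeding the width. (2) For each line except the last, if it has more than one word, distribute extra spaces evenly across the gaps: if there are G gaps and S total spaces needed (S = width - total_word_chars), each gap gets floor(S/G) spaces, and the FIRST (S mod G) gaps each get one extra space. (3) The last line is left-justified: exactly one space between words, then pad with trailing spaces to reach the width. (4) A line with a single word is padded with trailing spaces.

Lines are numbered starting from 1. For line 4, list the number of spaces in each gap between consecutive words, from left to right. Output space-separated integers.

Answer: 1 1

Derivation:
Line 1: ['this', 'mountain'] (min_width=13, slack=0)
Line 2: ['hospital'] (min_width=8, slack=5)
Line 3: ['fruit', 'old'] (min_width=9, slack=4)
Line 4: ['fire', 'warm', 'six'] (min_width=13, slack=0)
Line 5: ['large'] (min_width=5, slack=8)
Line 6: ['keyboard'] (min_width=8, slack=5)
Line 7: ['desert', 'water'] (min_width=12, slack=1)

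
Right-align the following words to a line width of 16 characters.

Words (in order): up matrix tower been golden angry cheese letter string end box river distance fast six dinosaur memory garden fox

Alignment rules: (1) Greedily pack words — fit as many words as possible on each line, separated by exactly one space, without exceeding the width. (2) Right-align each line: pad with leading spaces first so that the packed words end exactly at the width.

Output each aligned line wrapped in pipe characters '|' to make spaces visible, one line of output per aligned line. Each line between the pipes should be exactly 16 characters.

Line 1: ['up', 'matrix', 'tower'] (min_width=15, slack=1)
Line 2: ['been', 'golden'] (min_width=11, slack=5)
Line 3: ['angry', 'cheese'] (min_width=12, slack=4)
Line 4: ['letter', 'string'] (min_width=13, slack=3)
Line 5: ['end', 'box', 'river'] (min_width=13, slack=3)
Line 6: ['distance', 'fast'] (min_width=13, slack=3)
Line 7: ['six', 'dinosaur'] (min_width=12, slack=4)
Line 8: ['memory', 'garden'] (min_width=13, slack=3)
Line 9: ['fox'] (min_width=3, slack=13)

Answer: | up matrix tower|
|     been golden|
|    angry cheese|
|   letter string|
|   end box river|
|   distance fast|
|    six dinosaur|
|   memory garden|
|             fox|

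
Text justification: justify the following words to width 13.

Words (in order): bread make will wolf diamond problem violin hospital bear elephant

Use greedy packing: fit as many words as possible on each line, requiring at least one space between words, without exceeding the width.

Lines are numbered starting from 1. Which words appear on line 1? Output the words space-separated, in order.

Answer: bread make

Derivation:
Line 1: ['bread', 'make'] (min_width=10, slack=3)
Line 2: ['will', 'wolf'] (min_width=9, slack=4)
Line 3: ['diamond'] (min_width=7, slack=6)
Line 4: ['problem'] (min_width=7, slack=6)
Line 5: ['violin'] (min_width=6, slack=7)
Line 6: ['hospital', 'bear'] (min_width=13, slack=0)
Line 7: ['elephant'] (min_width=8, slack=5)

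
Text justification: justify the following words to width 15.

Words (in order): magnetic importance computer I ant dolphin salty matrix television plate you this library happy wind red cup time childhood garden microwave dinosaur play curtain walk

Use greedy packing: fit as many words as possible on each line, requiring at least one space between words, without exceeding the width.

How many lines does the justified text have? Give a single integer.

Line 1: ['magnetic'] (min_width=8, slack=7)
Line 2: ['importance'] (min_width=10, slack=5)
Line 3: ['computer', 'I', 'ant'] (min_width=14, slack=1)
Line 4: ['dolphin', 'salty'] (min_width=13, slack=2)
Line 5: ['matrix'] (min_width=6, slack=9)
Line 6: ['television'] (min_width=10, slack=5)
Line 7: ['plate', 'you', 'this'] (min_width=14, slack=1)
Line 8: ['library', 'happy'] (min_width=13, slack=2)
Line 9: ['wind', 'red', 'cup'] (min_width=12, slack=3)
Line 10: ['time', 'childhood'] (min_width=14, slack=1)
Line 11: ['garden'] (min_width=6, slack=9)
Line 12: ['microwave'] (min_width=9, slack=6)
Line 13: ['dinosaur', 'play'] (min_width=13, slack=2)
Line 14: ['curtain', 'walk'] (min_width=12, slack=3)
Total lines: 14

Answer: 14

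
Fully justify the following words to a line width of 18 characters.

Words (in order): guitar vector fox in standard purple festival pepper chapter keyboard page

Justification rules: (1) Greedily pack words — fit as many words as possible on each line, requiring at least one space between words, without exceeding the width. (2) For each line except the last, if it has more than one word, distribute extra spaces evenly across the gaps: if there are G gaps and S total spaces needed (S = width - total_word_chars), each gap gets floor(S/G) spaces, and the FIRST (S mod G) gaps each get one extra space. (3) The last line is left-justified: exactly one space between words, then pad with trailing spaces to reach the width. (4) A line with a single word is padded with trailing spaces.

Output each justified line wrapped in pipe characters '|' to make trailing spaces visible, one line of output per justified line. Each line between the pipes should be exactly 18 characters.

Line 1: ['guitar', 'vector', 'fox'] (min_width=17, slack=1)
Line 2: ['in', 'standard', 'purple'] (min_width=18, slack=0)
Line 3: ['festival', 'pepper'] (min_width=15, slack=3)
Line 4: ['chapter', 'keyboard'] (min_width=16, slack=2)
Line 5: ['page'] (min_width=4, slack=14)

Answer: |guitar  vector fox|
|in standard purple|
|festival    pepper|
|chapter   keyboard|
|page              |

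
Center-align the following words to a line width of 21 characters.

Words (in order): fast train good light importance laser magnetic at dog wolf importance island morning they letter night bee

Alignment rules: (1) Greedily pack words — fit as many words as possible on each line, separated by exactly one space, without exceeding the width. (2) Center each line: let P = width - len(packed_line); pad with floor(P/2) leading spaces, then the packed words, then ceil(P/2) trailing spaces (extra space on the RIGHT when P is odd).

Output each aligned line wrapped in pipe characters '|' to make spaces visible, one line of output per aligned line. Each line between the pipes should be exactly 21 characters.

Line 1: ['fast', 'train', 'good', 'light'] (min_width=21, slack=0)
Line 2: ['importance', 'laser'] (min_width=16, slack=5)
Line 3: ['magnetic', 'at', 'dog', 'wolf'] (min_width=20, slack=1)
Line 4: ['importance', 'island'] (min_width=17, slack=4)
Line 5: ['morning', 'they', 'letter'] (min_width=19, slack=2)
Line 6: ['night', 'bee'] (min_width=9, slack=12)

Answer: |fast train good light|
|  importance laser   |
|magnetic at dog wolf |
|  importance island  |
| morning they letter |
|      night bee      |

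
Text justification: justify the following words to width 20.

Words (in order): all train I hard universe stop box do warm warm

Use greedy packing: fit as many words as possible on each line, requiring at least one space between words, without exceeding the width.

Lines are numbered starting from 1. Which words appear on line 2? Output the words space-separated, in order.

Line 1: ['all', 'train', 'I', 'hard'] (min_width=16, slack=4)
Line 2: ['universe', 'stop', 'box', 'do'] (min_width=20, slack=0)
Line 3: ['warm', 'warm'] (min_width=9, slack=11)

Answer: universe stop box do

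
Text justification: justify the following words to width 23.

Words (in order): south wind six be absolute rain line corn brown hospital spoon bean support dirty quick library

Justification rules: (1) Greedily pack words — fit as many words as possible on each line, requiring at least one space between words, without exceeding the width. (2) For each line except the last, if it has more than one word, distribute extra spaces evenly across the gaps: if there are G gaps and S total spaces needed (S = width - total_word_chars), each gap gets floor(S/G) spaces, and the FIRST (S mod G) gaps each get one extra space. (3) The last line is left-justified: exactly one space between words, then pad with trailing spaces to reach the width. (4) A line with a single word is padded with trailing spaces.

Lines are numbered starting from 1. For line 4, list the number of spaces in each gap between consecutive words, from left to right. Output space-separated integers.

Line 1: ['south', 'wind', 'six', 'be'] (min_width=17, slack=6)
Line 2: ['absolute', 'rain', 'line', 'corn'] (min_width=23, slack=0)
Line 3: ['brown', 'hospital', 'spoon'] (min_width=20, slack=3)
Line 4: ['bean', 'support', 'dirty'] (min_width=18, slack=5)
Line 5: ['quick', 'library'] (min_width=13, slack=10)

Answer: 4 3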